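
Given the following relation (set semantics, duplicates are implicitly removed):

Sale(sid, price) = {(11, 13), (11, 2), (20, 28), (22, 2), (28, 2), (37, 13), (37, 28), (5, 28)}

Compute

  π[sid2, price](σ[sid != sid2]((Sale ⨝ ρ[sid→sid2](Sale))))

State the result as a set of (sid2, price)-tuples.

{(11, 13), (11, 2), (20, 28), (22, 2), (28, 2), (37, 13), (37, 28), (5, 28)}

ρ[sid→sid2]: schema becomes (sid2, price); tuples unchanged.
Sale ⋈ ρ[sid→sid2](Sale) (natural join on price): {(11, 13, 11), (11, 13, 37), (11, 2, 11), (11, 2, 22), (11, 2, 28), (20, 28, 20), (20, 28, 37), (20, 28, 5), (22, 2, 11), (22, 2, 22), (22, 2, 28), (28, 2, 11), (28, 2, 22), (28, 2, 28), (37, 13, 11), (37, 13, 37), (37, 28, 20), (37, 28, 37), (37, 28, 5), (5, 28, 20), (5, 28, 37), (5, 28, 5)}
Filtering on sid != sid2 leaves {(11, 13, 37), (11, 2, 22), (11, 2, 28), (20, 28, 37), (20, 28, 5), (22, 2, 11), (22, 2, 28), (28, 2, 11), (28, 2, 22), (37, 13, 11), (37, 28, 20), (37, 28, 5), (5, 28, 20), (5, 28, 37)}.
Projecting to sid2, price (6 duplicate(s) eliminated): {(11, 13), (11, 2), (20, 28), (22, 2), (28, 2), (37, 13), (37, 28), (5, 28)}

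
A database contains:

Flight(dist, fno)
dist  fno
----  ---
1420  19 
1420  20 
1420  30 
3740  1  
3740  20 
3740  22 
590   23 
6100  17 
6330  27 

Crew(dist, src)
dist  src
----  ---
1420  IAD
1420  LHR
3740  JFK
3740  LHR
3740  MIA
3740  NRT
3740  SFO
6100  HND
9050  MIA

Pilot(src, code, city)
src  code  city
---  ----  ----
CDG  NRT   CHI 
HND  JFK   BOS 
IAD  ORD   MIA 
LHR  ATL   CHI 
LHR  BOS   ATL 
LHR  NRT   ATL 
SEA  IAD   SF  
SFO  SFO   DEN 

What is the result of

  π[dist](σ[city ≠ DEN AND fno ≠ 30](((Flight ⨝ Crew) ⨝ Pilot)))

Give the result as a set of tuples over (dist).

{1420, 3740, 6100}

Natural join on dist: {(1420, 19, IAD), (1420, 19, LHR), (1420, 20, IAD), (1420, 20, LHR), (1420, 30, IAD), (1420, 30, LHR), (3740, 1, JFK), (3740, 1, LHR), (3740, 1, MIA), (3740, 1, NRT), (3740, 1, SFO), (3740, 20, JFK), (3740, 20, LHR), (3740, 20, MIA), (3740, 20, NRT), (3740, 20, SFO), (3740, 22, JFK), (3740, 22, LHR), (3740, 22, MIA), (3740, 22, NRT), (3740, 22, SFO), (6100, 17, HND)}
Natural join on src: {(1420, 19, IAD, ORD, MIA), (1420, 19, LHR, ATL, CHI), (1420, 19, LHR, BOS, ATL), (1420, 19, LHR, NRT, ATL), (1420, 20, IAD, ORD, MIA), (1420, 20, LHR, ATL, CHI), (1420, 20, LHR, BOS, ATL), (1420, 20, LHR, NRT, ATL), (1420, 30, IAD, ORD, MIA), (1420, 30, LHR, ATL, CHI), (1420, 30, LHR, BOS, ATL), (1420, 30, LHR, NRT, ATL), (3740, 1, LHR, ATL, CHI), (3740, 1, LHR, BOS, ATL), (3740, 1, LHR, NRT, ATL), (3740, 1, SFO, SFO, DEN), (3740, 20, LHR, ATL, CHI), (3740, 20, LHR, BOS, ATL), (3740, 20, LHR, NRT, ATL), (3740, 20, SFO, SFO, DEN), (3740, 22, LHR, ATL, CHI), (3740, 22, LHR, BOS, ATL), (3740, 22, LHR, NRT, ATL), (3740, 22, SFO, SFO, DEN), (6100, 17, HND, JFK, BOS)}
Selection city ≠ DEN AND fno ≠ 30: {(1420, 19, IAD, ORD, MIA), (1420, 19, LHR, ATL, CHI), (1420, 19, LHR, BOS, ATL), (1420, 19, LHR, NRT, ATL), (1420, 20, IAD, ORD, MIA), (1420, 20, LHR, ATL, CHI), (1420, 20, LHR, BOS, ATL), (1420, 20, LHR, NRT, ATL), (3740, 1, LHR, ATL, CHI), (3740, 1, LHR, BOS, ATL), (3740, 1, LHR, NRT, ATL), (3740, 20, LHR, ATL, CHI), (3740, 20, LHR, BOS, ATL), (3740, 20, LHR, NRT, ATL), (3740, 22, LHR, ATL, CHI), (3740, 22, LHR, BOS, ATL), (3740, 22, LHR, NRT, ATL), (6100, 17, HND, JFK, BOS)}
Keep only column(s) dist (15 duplicate(s) eliminated): {1420, 3740, 6100}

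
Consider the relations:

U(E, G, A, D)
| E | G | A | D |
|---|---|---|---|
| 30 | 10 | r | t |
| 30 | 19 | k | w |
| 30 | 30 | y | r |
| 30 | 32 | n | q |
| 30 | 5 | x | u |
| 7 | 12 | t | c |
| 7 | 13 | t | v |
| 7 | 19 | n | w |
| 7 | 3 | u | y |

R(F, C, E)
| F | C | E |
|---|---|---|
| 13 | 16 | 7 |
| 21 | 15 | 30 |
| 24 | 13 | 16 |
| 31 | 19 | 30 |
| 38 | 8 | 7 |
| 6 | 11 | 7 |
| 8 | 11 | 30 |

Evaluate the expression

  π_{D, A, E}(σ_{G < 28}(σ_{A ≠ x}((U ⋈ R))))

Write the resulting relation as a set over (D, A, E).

U ⋈ R (natural join on E): {(30, 10, r, t, 21, 15), (30, 10, r, t, 31, 19), (30, 10, r, t, 8, 11), (30, 19, k, w, 21, 15), (30, 19, k, w, 31, 19), (30, 19, k, w, 8, 11), (30, 30, y, r, 21, 15), (30, 30, y, r, 31, 19), (30, 30, y, r, 8, 11), (30, 32, n, q, 21, 15), (30, 32, n, q, 31, 19), (30, 32, n, q, 8, 11), (30, 5, x, u, 21, 15), (30, 5, x, u, 31, 19), (30, 5, x, u, 8, 11), (7, 12, t, c, 13, 16), (7, 12, t, c, 38, 8), (7, 12, t, c, 6, 11), (7, 13, t, v, 13, 16), (7, 13, t, v, 38, 8), (7, 13, t, v, 6, 11), (7, 19, n, w, 13, 16), (7, 19, n, w, 38, 8), (7, 19, n, w, 6, 11), (7, 3, u, y, 13, 16), (7, 3, u, y, 38, 8), (7, 3, u, y, 6, 11)}
σ[A ≠ x]: keep tuples satisfying A ≠ x → {(30, 10, r, t, 21, 15), (30, 10, r, t, 31, 19), (30, 10, r, t, 8, 11), (30, 19, k, w, 21, 15), (30, 19, k, w, 31, 19), (30, 19, k, w, 8, 11), (30, 30, y, r, 21, 15), (30, 30, y, r, 31, 19), (30, 30, y, r, 8, 11), (30, 32, n, q, 21, 15), (30, 32, n, q, 31, 19), (30, 32, n, q, 8, 11), (7, 12, t, c, 13, 16), (7, 12, t, c, 38, 8), (7, 12, t, c, 6, 11), (7, 13, t, v, 13, 16), (7, 13, t, v, 38, 8), (7, 13, t, v, 6, 11), (7, 19, n, w, 13, 16), (7, 19, n, w, 38, 8), (7, 19, n, w, 6, 11), (7, 3, u, y, 13, 16), (7, 3, u, y, 38, 8), (7, 3, u, y, 6, 11)}
σ[G < 28]: keep tuples satisfying G < 28 → {(30, 10, r, t, 21, 15), (30, 10, r, t, 31, 19), (30, 10, r, t, 8, 11), (30, 19, k, w, 21, 15), (30, 19, k, w, 31, 19), (30, 19, k, w, 8, 11), (7, 12, t, c, 13, 16), (7, 12, t, c, 38, 8), (7, 12, t, c, 6, 11), (7, 13, t, v, 13, 16), (7, 13, t, v, 38, 8), (7, 13, t, v, 6, 11), (7, 19, n, w, 13, 16), (7, 19, n, w, 38, 8), (7, 19, n, w, 6, 11), (7, 3, u, y, 13, 16), (7, 3, u, y, 38, 8), (7, 3, u, y, 6, 11)}
π_{D, A, E} gives {(c, t, 7), (t, r, 30), (v, t, 7), (w, k, 30), (w, n, 7), (y, u, 7)} (12 duplicate(s) eliminated).

{(c, t, 7), (t, r, 30), (v, t, 7), (w, k, 30), (w, n, 7), (y, u, 7)}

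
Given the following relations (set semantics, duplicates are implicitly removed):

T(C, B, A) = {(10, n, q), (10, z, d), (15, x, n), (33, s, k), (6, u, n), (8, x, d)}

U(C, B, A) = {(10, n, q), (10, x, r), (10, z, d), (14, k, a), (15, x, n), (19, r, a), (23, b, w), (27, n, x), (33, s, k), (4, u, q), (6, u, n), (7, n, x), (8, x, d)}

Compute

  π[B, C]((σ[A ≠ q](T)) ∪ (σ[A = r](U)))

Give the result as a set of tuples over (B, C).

{(s, 33), (u, 6), (x, 10), (x, 15), (x, 8), (z, 10)}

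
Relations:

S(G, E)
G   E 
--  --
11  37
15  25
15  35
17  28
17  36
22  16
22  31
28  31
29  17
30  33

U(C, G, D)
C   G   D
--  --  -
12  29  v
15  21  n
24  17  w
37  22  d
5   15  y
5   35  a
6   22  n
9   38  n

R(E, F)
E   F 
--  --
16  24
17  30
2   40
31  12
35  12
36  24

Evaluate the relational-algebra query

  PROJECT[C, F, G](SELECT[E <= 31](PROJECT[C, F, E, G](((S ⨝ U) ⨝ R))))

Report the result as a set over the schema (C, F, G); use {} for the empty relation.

{(12, 30, 29), (37, 12, 22), (37, 24, 22), (6, 12, 22), (6, 24, 22)}

Natural join on G: {(15, 25, 5, y), (15, 35, 5, y), (17, 28, 24, w), (17, 36, 24, w), (22, 16, 37, d), (22, 16, 6, n), (22, 31, 37, d), (22, 31, 6, n), (29, 17, 12, v)}
Natural join on E: {(15, 35, 5, y, 12), (17, 36, 24, w, 24), (22, 16, 37, d, 24), (22, 16, 6, n, 24), (22, 31, 37, d, 12), (22, 31, 6, n, 12), (29, 17, 12, v, 30)}
Projecting to C, F, E, G: {(12, 30, 17, 29), (24, 24, 36, 17), (37, 12, 31, 22), (37, 24, 16, 22), (5, 12, 35, 15), (6, 12, 31, 22), (6, 24, 16, 22)}
σ[E <= 31]: keep tuples satisfying E <= 31 → {(12, 30, 17, 29), (37, 12, 31, 22), (37, 24, 16, 22), (6, 12, 31, 22), (6, 24, 16, 22)}
Projecting to C, F, G: {(12, 30, 29), (37, 12, 22), (37, 24, 22), (6, 12, 22), (6, 24, 22)}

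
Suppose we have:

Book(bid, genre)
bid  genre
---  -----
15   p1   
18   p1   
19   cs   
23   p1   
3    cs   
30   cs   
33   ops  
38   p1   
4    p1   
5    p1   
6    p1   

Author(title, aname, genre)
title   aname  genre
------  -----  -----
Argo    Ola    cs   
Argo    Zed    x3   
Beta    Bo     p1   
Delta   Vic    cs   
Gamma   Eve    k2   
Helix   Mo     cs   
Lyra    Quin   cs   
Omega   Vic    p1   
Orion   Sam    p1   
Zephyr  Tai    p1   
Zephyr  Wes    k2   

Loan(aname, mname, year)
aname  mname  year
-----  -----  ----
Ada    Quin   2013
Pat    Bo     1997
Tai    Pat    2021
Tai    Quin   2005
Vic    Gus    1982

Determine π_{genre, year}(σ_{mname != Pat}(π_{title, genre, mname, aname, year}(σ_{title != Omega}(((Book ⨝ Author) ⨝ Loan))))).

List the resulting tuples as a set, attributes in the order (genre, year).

{(cs, 1982), (p1, 2005)}

Book ⋈ Author (natural join on genre): {(15, p1, Beta, Bo), (15, p1, Omega, Vic), (15, p1, Orion, Sam), (15, p1, Zephyr, Tai), (18, p1, Beta, Bo), (18, p1, Omega, Vic), (18, p1, Orion, Sam), (18, p1, Zephyr, Tai), (19, cs, Argo, Ola), (19, cs, Delta, Vic), (19, cs, Helix, Mo), (19, cs, Lyra, Quin), (23, p1, Beta, Bo), (23, p1, Omega, Vic), (23, p1, Orion, Sam), (23, p1, Zephyr, Tai), (3, cs, Argo, Ola), (3, cs, Delta, Vic), (3, cs, Helix, Mo), (3, cs, Lyra, Quin), (30, cs, Argo, Ola), (30, cs, Delta, Vic), (30, cs, Helix, Mo), (30, cs, Lyra, Quin), (38, p1, Beta, Bo), (38, p1, Omega, Vic), (38, p1, Orion, Sam), (38, p1, Zephyr, Tai), (4, p1, Beta, Bo), (4, p1, Omega, Vic), (4, p1, Orion, Sam), (4, p1, Zephyr, Tai), (5, p1, Beta, Bo), (5, p1, Omega, Vic), (5, p1, Orion, Sam), (5, p1, Zephyr, Tai), (6, p1, Beta, Bo), (6, p1, Omega, Vic), (6, p1, Orion, Sam), (6, p1, Zephyr, Tai)}
(Book ⨝ Author) ⋈ Loan (natural join on aname): {(15, p1, Omega, Vic, Gus, 1982), (15, p1, Zephyr, Tai, Pat, 2021), (15, p1, Zephyr, Tai, Quin, 2005), (18, p1, Omega, Vic, Gus, 1982), (18, p1, Zephyr, Tai, Pat, 2021), (18, p1, Zephyr, Tai, Quin, 2005), (19, cs, Delta, Vic, Gus, 1982), (23, p1, Omega, Vic, Gus, 1982), (23, p1, Zephyr, Tai, Pat, 2021), (23, p1, Zephyr, Tai, Quin, 2005), (3, cs, Delta, Vic, Gus, 1982), (30, cs, Delta, Vic, Gus, 1982), (38, p1, Omega, Vic, Gus, 1982), (38, p1, Zephyr, Tai, Pat, 2021), (38, p1, Zephyr, Tai, Quin, 2005), (4, p1, Omega, Vic, Gus, 1982), (4, p1, Zephyr, Tai, Pat, 2021), (4, p1, Zephyr, Tai, Quin, 2005), (5, p1, Omega, Vic, Gus, 1982), (5, p1, Zephyr, Tai, Pat, 2021), (5, p1, Zephyr, Tai, Quin, 2005), (6, p1, Omega, Vic, Gus, 1982), (6, p1, Zephyr, Tai, Pat, 2021), (6, p1, Zephyr, Tai, Quin, 2005)}
Apply σ_{title != Omega}; surviving tuples: {(15, p1, Zephyr, Tai, Pat, 2021), (15, p1, Zephyr, Tai, Quin, 2005), (18, p1, Zephyr, Tai, Pat, 2021), (18, p1, Zephyr, Tai, Quin, 2005), (19, cs, Delta, Vic, Gus, 1982), (23, p1, Zephyr, Tai, Pat, 2021), (23, p1, Zephyr, Tai, Quin, 2005), (3, cs, Delta, Vic, Gus, 1982), (30, cs, Delta, Vic, Gus, 1982), (38, p1, Zephyr, Tai, Pat, 2021), (38, p1, Zephyr, Tai, Quin, 2005), (4, p1, Zephyr, Tai, Pat, 2021), (4, p1, Zephyr, Tai, Quin, 2005), (5, p1, Zephyr, Tai, Pat, 2021), (5, p1, Zephyr, Tai, Quin, 2005), (6, p1, Zephyr, Tai, Pat, 2021), (6, p1, Zephyr, Tai, Quin, 2005)}
π[title, genre, mname, aname, year]: project onto (title, genre, mname, aname, year) (14 duplicate(s) eliminated) → {(Delta, cs, Gus, Vic, 1982), (Zephyr, p1, Pat, Tai, 2021), (Zephyr, p1, Quin, Tai, 2005)}
Apply σ_{mname != Pat}; surviving tuples: {(Delta, cs, Gus, Vic, 1982), (Zephyr, p1, Quin, Tai, 2005)}
π[genre, year]: project onto (genre, year) → {(cs, 1982), (p1, 2005)}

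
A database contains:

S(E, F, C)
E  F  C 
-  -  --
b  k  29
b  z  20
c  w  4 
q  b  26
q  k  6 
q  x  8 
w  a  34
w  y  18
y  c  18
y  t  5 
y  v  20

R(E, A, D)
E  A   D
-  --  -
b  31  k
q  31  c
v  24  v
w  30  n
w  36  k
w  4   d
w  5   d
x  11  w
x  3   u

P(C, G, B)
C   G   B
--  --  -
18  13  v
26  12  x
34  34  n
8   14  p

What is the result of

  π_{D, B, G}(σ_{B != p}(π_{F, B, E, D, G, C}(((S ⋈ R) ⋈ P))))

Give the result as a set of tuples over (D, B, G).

{(c, x, 12), (d, n, 34), (d, v, 13), (k, n, 34), (k, v, 13), (n, n, 34), (n, v, 13)}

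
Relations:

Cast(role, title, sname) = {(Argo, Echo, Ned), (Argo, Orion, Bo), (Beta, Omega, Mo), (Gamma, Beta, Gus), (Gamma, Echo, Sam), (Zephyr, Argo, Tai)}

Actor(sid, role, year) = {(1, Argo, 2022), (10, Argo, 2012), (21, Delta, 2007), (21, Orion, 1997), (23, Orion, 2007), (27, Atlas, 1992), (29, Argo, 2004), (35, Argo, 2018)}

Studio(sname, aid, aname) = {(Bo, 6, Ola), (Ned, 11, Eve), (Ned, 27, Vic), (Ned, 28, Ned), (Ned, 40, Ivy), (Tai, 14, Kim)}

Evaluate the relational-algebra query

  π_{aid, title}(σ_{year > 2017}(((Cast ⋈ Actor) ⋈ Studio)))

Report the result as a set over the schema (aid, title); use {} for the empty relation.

Cast ⋈ Actor (natural join on role): {(Argo, Echo, Ned, 1, 2022), (Argo, Echo, Ned, 10, 2012), (Argo, Echo, Ned, 29, 2004), (Argo, Echo, Ned, 35, 2018), (Argo, Orion, Bo, 1, 2022), (Argo, Orion, Bo, 10, 2012), (Argo, Orion, Bo, 29, 2004), (Argo, Orion, Bo, 35, 2018)}
(Cast ⋈ Actor) ⋈ Studio (natural join on sname): {(Argo, Echo, Ned, 1, 2022, 11, Eve), (Argo, Echo, Ned, 1, 2022, 27, Vic), (Argo, Echo, Ned, 1, 2022, 28, Ned), (Argo, Echo, Ned, 1, 2022, 40, Ivy), (Argo, Echo, Ned, 10, 2012, 11, Eve), (Argo, Echo, Ned, 10, 2012, 27, Vic), (Argo, Echo, Ned, 10, 2012, 28, Ned), (Argo, Echo, Ned, 10, 2012, 40, Ivy), (Argo, Echo, Ned, 29, 2004, 11, Eve), (Argo, Echo, Ned, 29, 2004, 27, Vic), (Argo, Echo, Ned, 29, 2004, 28, Ned), (Argo, Echo, Ned, 29, 2004, 40, Ivy), (Argo, Echo, Ned, 35, 2018, 11, Eve), (Argo, Echo, Ned, 35, 2018, 27, Vic), (Argo, Echo, Ned, 35, 2018, 28, Ned), (Argo, Echo, Ned, 35, 2018, 40, Ivy), (Argo, Orion, Bo, 1, 2022, 6, Ola), (Argo, Orion, Bo, 10, 2012, 6, Ola), (Argo, Orion, Bo, 29, 2004, 6, Ola), (Argo, Orion, Bo, 35, 2018, 6, Ola)}
Apply σ_{year > 2017}; surviving tuples: {(Argo, Echo, Ned, 1, 2022, 11, Eve), (Argo, Echo, Ned, 1, 2022, 27, Vic), (Argo, Echo, Ned, 1, 2022, 28, Ned), (Argo, Echo, Ned, 1, 2022, 40, Ivy), (Argo, Echo, Ned, 35, 2018, 11, Eve), (Argo, Echo, Ned, 35, 2018, 27, Vic), (Argo, Echo, Ned, 35, 2018, 28, Ned), (Argo, Echo, Ned, 35, 2018, 40, Ivy), (Argo, Orion, Bo, 1, 2022, 6, Ola), (Argo, Orion, Bo, 35, 2018, 6, Ola)}
Keep only column(s) aid, title (5 duplicate(s) eliminated): {(11, Echo), (27, Echo), (28, Echo), (40, Echo), (6, Orion)}

{(11, Echo), (27, Echo), (28, Echo), (40, Echo), (6, Orion)}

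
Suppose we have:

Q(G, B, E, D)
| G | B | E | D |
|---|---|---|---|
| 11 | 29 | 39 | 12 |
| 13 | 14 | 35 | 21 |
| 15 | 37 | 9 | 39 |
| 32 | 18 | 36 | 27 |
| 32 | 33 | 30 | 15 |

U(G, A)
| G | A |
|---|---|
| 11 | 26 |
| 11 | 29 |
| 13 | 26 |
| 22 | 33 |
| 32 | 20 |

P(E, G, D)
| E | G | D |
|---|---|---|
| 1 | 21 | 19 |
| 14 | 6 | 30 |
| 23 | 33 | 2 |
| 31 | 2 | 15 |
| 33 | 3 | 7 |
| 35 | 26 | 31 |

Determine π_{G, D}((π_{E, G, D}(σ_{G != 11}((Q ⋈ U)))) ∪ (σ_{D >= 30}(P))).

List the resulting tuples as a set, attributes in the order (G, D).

{(13, 21), (26, 31), (32, 15), (32, 27), (6, 30)}

Q ⋈ U (natural join on G): {(11, 29, 39, 12, 26), (11, 29, 39, 12, 29), (13, 14, 35, 21, 26), (32, 18, 36, 27, 20), (32, 33, 30, 15, 20)}
σ[G != 11]: keep tuples satisfying G != 11 → {(13, 14, 35, 21, 26), (32, 18, 36, 27, 20), (32, 33, 30, 15, 20)}
Keep only column(s) E, G, D: {(30, 32, 15), (35, 13, 21), (36, 32, 27)}
σ[D >= 30]: keep tuples satisfying D >= 30 → {(14, 6, 30), (35, 26, 31)}
Set union of the two operands is {(14, 6, 30), (30, 32, 15), (35, 13, 21), (35, 26, 31), (36, 32, 27)}.
Keep only column(s) G, D: {(13, 21), (26, 31), (32, 15), (32, 27), (6, 30)}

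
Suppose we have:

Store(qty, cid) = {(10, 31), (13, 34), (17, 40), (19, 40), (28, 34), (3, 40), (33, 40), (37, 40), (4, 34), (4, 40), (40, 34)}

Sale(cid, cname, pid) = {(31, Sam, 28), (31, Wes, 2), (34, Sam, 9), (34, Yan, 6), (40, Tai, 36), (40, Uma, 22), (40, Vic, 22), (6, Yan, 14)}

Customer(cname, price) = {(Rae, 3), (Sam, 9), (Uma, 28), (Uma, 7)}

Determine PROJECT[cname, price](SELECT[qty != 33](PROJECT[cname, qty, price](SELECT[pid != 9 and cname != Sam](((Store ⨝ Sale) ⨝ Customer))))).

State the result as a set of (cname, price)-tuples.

Store ⋈ Sale (natural join on cid): {(10, 31, Sam, 28), (10, 31, Wes, 2), (13, 34, Sam, 9), (13, 34, Yan, 6), (17, 40, Tai, 36), (17, 40, Uma, 22), (17, 40, Vic, 22), (19, 40, Tai, 36), (19, 40, Uma, 22), (19, 40, Vic, 22), (28, 34, Sam, 9), (28, 34, Yan, 6), (3, 40, Tai, 36), (3, 40, Uma, 22), (3, 40, Vic, 22), (33, 40, Tai, 36), (33, 40, Uma, 22), (33, 40, Vic, 22), (37, 40, Tai, 36), (37, 40, Uma, 22), (37, 40, Vic, 22), (4, 34, Sam, 9), (4, 34, Yan, 6), (4, 40, Tai, 36), (4, 40, Uma, 22), (4, 40, Vic, 22), (40, 34, Sam, 9), (40, 34, Yan, 6)}
(Store ⨝ Sale) ⋈ Customer (natural join on cname): {(10, 31, Sam, 28, 9), (13, 34, Sam, 9, 9), (17, 40, Uma, 22, 28), (17, 40, Uma, 22, 7), (19, 40, Uma, 22, 28), (19, 40, Uma, 22, 7), (28, 34, Sam, 9, 9), (3, 40, Uma, 22, 28), (3, 40, Uma, 22, 7), (33, 40, Uma, 22, 28), (33, 40, Uma, 22, 7), (37, 40, Uma, 22, 28), (37, 40, Uma, 22, 7), (4, 34, Sam, 9, 9), (4, 40, Uma, 22, 28), (4, 40, Uma, 22, 7), (40, 34, Sam, 9, 9)}
Filtering on pid != 9 and cname != Sam leaves {(17, 40, Uma, 22, 28), (17, 40, Uma, 22, 7), (19, 40, Uma, 22, 28), (19, 40, Uma, 22, 7), (3, 40, Uma, 22, 28), (3, 40, Uma, 22, 7), (33, 40, Uma, 22, 28), (33, 40, Uma, 22, 7), (37, 40, Uma, 22, 28), (37, 40, Uma, 22, 7), (4, 40, Uma, 22, 28), (4, 40, Uma, 22, 7)}.
π_{cname, qty, price} gives {(Uma, 17, 28), (Uma, 17, 7), (Uma, 19, 28), (Uma, 19, 7), (Uma, 3, 28), (Uma, 3, 7), (Uma, 33, 28), (Uma, 33, 7), (Uma, 37, 28), (Uma, 37, 7), (Uma, 4, 28), (Uma, 4, 7)}.
Filtering on qty != 33 leaves {(Uma, 17, 28), (Uma, 17, 7), (Uma, 19, 28), (Uma, 19, 7), (Uma, 3, 28), (Uma, 3, 7), (Uma, 37, 28), (Uma, 37, 7), (Uma, 4, 28), (Uma, 4, 7)}.
π_{cname, price} gives {(Uma, 28), (Uma, 7)} (8 duplicate(s) eliminated).

{(Uma, 28), (Uma, 7)}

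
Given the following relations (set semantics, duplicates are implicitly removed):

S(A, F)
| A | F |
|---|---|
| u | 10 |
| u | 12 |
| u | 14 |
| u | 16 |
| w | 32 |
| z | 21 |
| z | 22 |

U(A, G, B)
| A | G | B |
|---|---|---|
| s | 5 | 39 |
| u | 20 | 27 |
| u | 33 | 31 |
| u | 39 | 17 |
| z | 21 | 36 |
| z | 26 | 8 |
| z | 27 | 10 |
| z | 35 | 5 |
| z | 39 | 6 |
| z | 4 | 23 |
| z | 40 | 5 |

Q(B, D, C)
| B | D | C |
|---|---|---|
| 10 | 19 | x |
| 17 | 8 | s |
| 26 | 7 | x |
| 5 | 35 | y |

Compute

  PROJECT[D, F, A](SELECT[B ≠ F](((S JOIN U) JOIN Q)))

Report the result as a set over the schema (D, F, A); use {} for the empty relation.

{(19, 21, z), (19, 22, z), (35, 21, z), (35, 22, z), (8, 10, u), (8, 12, u), (8, 14, u), (8, 16, u)}

Joining S and U on A yields {(u, 10, 20, 27), (u, 10, 33, 31), (u, 10, 39, 17), (u, 12, 20, 27), (u, 12, 33, 31), (u, 12, 39, 17), (u, 14, 20, 27), (u, 14, 33, 31), (u, 14, 39, 17), (u, 16, 20, 27), (u, 16, 33, 31), (u, 16, 39, 17), (z, 21, 21, 36), (z, 21, 26, 8), (z, 21, 27, 10), (z, 21, 35, 5), (z, 21, 39, 6), (z, 21, 4, 23), (z, 21, 40, 5), (z, 22, 21, 36), (z, 22, 26, 8), (z, 22, 27, 10), (z, 22, 35, 5), (z, 22, 39, 6), (z, 22, 4, 23), (z, 22, 40, 5)}.
Joining (S JOIN U) and Q on B yields {(u, 10, 39, 17, 8, s), (u, 12, 39, 17, 8, s), (u, 14, 39, 17, 8, s), (u, 16, 39, 17, 8, s), (z, 21, 27, 10, 19, x), (z, 21, 35, 5, 35, y), (z, 21, 40, 5, 35, y), (z, 22, 27, 10, 19, x), (z, 22, 35, 5, 35, y), (z, 22, 40, 5, 35, y)}.
Filtering on B ≠ F leaves {(u, 10, 39, 17, 8, s), (u, 12, 39, 17, 8, s), (u, 14, 39, 17, 8, s), (u, 16, 39, 17, 8, s), (z, 21, 27, 10, 19, x), (z, 21, 35, 5, 35, y), (z, 21, 40, 5, 35, y), (z, 22, 27, 10, 19, x), (z, 22, 35, 5, 35, y), (z, 22, 40, 5, 35, y)}.
π_{D, F, A} gives {(19, 21, z), (19, 22, z), (35, 21, z), (35, 22, z), (8, 10, u), (8, 12, u), (8, 14, u), (8, 16, u)} (2 duplicate(s) eliminated).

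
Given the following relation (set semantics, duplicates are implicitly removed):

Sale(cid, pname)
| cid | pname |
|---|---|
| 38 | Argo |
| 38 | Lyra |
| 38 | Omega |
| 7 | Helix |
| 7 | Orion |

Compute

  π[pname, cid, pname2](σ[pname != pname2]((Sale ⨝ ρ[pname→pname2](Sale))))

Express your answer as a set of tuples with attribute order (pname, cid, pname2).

ρ[pname→pname2]: schema becomes (cid, pname2); tuples unchanged.
Natural join on cid: {(38, Argo, Argo), (38, Argo, Lyra), (38, Argo, Omega), (38, Lyra, Argo), (38, Lyra, Lyra), (38, Lyra, Omega), (38, Omega, Argo), (38, Omega, Lyra), (38, Omega, Omega), (7, Helix, Helix), (7, Helix, Orion), (7, Orion, Helix), (7, Orion, Orion)}
Selection pname != pname2: {(38, Argo, Lyra), (38, Argo, Omega), (38, Lyra, Argo), (38, Lyra, Omega), (38, Omega, Argo), (38, Omega, Lyra), (7, Helix, Orion), (7, Orion, Helix)}
Keep only column(s) pname, cid, pname2: {(Argo, 38, Lyra), (Argo, 38, Omega), (Helix, 7, Orion), (Lyra, 38, Argo), (Lyra, 38, Omega), (Omega, 38, Argo), (Omega, 38, Lyra), (Orion, 7, Helix)}

{(Argo, 38, Lyra), (Argo, 38, Omega), (Helix, 7, Orion), (Lyra, 38, Argo), (Lyra, 38, Omega), (Omega, 38, Argo), (Omega, 38, Lyra), (Orion, 7, Helix)}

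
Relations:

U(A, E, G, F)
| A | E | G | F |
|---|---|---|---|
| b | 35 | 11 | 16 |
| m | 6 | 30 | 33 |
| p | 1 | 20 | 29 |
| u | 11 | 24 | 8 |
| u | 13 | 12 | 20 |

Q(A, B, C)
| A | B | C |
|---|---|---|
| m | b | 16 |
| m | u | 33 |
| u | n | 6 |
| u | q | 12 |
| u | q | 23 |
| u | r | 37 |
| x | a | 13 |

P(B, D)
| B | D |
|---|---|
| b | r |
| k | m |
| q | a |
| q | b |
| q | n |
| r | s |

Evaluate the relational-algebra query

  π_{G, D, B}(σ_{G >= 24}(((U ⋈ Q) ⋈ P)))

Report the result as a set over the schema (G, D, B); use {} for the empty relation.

{(24, a, q), (24, b, q), (24, n, q), (24, s, r), (30, r, b)}

Natural join on A: {(m, 6, 30, 33, b, 16), (m, 6, 30, 33, u, 33), (u, 11, 24, 8, n, 6), (u, 11, 24, 8, q, 12), (u, 11, 24, 8, q, 23), (u, 11, 24, 8, r, 37), (u, 13, 12, 20, n, 6), (u, 13, 12, 20, q, 12), (u, 13, 12, 20, q, 23), (u, 13, 12, 20, r, 37)}
Natural join on B: {(m, 6, 30, 33, b, 16, r), (u, 11, 24, 8, q, 12, a), (u, 11, 24, 8, q, 12, b), (u, 11, 24, 8, q, 12, n), (u, 11, 24, 8, q, 23, a), (u, 11, 24, 8, q, 23, b), (u, 11, 24, 8, q, 23, n), (u, 11, 24, 8, r, 37, s), (u, 13, 12, 20, q, 12, a), (u, 13, 12, 20, q, 12, b), (u, 13, 12, 20, q, 12, n), (u, 13, 12, 20, q, 23, a), (u, 13, 12, 20, q, 23, b), (u, 13, 12, 20, q, 23, n), (u, 13, 12, 20, r, 37, s)}
Apply σ_{G >= 24}; surviving tuples: {(m, 6, 30, 33, b, 16, r), (u, 11, 24, 8, q, 12, a), (u, 11, 24, 8, q, 12, b), (u, 11, 24, 8, q, 12, n), (u, 11, 24, 8, q, 23, a), (u, 11, 24, 8, q, 23, b), (u, 11, 24, 8, q, 23, n), (u, 11, 24, 8, r, 37, s)}
Projecting to G, D, B (3 duplicate(s) eliminated): {(24, a, q), (24, b, q), (24, n, q), (24, s, r), (30, r, b)}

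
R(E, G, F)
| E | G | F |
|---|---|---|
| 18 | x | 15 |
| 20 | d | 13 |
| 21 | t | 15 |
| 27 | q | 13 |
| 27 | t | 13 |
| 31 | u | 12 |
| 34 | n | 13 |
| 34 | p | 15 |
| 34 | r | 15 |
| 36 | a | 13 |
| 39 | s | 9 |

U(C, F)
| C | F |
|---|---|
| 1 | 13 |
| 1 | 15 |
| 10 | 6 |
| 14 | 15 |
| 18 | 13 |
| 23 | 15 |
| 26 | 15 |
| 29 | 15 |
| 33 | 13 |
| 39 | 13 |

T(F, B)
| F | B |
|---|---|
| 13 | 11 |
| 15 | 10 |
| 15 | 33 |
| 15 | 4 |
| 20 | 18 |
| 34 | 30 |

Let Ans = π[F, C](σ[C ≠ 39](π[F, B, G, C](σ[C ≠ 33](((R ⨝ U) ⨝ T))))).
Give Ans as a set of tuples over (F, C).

{(13, 1), (13, 18), (15, 1), (15, 14), (15, 23), (15, 26), (15, 29)}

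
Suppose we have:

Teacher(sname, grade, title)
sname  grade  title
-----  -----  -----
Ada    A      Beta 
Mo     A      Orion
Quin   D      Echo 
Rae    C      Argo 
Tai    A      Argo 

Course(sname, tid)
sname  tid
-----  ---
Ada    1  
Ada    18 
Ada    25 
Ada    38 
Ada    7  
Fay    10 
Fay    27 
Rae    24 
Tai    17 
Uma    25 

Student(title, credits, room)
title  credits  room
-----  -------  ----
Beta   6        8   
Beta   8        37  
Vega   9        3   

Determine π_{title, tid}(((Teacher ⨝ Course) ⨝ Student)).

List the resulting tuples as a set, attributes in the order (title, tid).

{(Beta, 1), (Beta, 18), (Beta, 25), (Beta, 38), (Beta, 7)}

Natural join on sname: {(Ada, A, Beta, 1), (Ada, A, Beta, 18), (Ada, A, Beta, 25), (Ada, A, Beta, 38), (Ada, A, Beta, 7), (Rae, C, Argo, 24), (Tai, A, Argo, 17)}
Natural join on title: {(Ada, A, Beta, 1, 6, 8), (Ada, A, Beta, 1, 8, 37), (Ada, A, Beta, 18, 6, 8), (Ada, A, Beta, 18, 8, 37), (Ada, A, Beta, 25, 6, 8), (Ada, A, Beta, 25, 8, 37), (Ada, A, Beta, 38, 6, 8), (Ada, A, Beta, 38, 8, 37), (Ada, A, Beta, 7, 6, 8), (Ada, A, Beta, 7, 8, 37)}
Projecting to title, tid (5 duplicate(s) eliminated): {(Beta, 1), (Beta, 18), (Beta, 25), (Beta, 38), (Beta, 7)}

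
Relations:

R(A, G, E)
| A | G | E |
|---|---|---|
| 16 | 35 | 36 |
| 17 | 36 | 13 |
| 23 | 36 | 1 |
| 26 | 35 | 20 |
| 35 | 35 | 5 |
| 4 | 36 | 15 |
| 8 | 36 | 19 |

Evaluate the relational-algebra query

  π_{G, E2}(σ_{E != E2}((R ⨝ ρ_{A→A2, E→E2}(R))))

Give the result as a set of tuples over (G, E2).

ρ[A→A2, E→E2]: schema becomes (A2, G, E2); tuples unchanged.
R ⋈ ρ_{A→A2, E→E2}(R) (natural join on G): {(16, 35, 36, 16, 36), (16, 35, 36, 26, 20), (16, 35, 36, 35, 5), (17, 36, 13, 17, 13), (17, 36, 13, 23, 1), (17, 36, 13, 4, 15), (17, 36, 13, 8, 19), (23, 36, 1, 17, 13), (23, 36, 1, 23, 1), (23, 36, 1, 4, 15), (23, 36, 1, 8, 19), (26, 35, 20, 16, 36), (26, 35, 20, 26, 20), (26, 35, 20, 35, 5), (35, 35, 5, 16, 36), (35, 35, 5, 26, 20), (35, 35, 5, 35, 5), (4, 36, 15, 17, 13), (4, 36, 15, 23, 1), (4, 36, 15, 4, 15), (4, 36, 15, 8, 19), (8, 36, 19, 17, 13), (8, 36, 19, 23, 1), (8, 36, 19, 4, 15), (8, 36, 19, 8, 19)}
Selection E != E2: {(16, 35, 36, 26, 20), (16, 35, 36, 35, 5), (17, 36, 13, 23, 1), (17, 36, 13, 4, 15), (17, 36, 13, 8, 19), (23, 36, 1, 17, 13), (23, 36, 1, 4, 15), (23, 36, 1, 8, 19), (26, 35, 20, 16, 36), (26, 35, 20, 35, 5), (35, 35, 5, 16, 36), (35, 35, 5, 26, 20), (4, 36, 15, 17, 13), (4, 36, 15, 23, 1), (4, 36, 15, 8, 19), (8, 36, 19, 17, 13), (8, 36, 19, 23, 1), (8, 36, 19, 4, 15)}
π_{G, E2} gives {(35, 20), (35, 36), (35, 5), (36, 1), (36, 13), (36, 15), (36, 19)} (11 duplicate(s) eliminated).

{(35, 20), (35, 36), (35, 5), (36, 1), (36, 13), (36, 15), (36, 19)}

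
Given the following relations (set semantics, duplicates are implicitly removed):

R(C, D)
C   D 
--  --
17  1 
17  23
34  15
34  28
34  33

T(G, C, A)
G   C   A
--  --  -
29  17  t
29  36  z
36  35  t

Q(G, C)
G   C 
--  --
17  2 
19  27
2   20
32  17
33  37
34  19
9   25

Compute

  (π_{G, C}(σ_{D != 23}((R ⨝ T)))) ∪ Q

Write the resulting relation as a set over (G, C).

{(17, 2), (19, 27), (2, 20), (29, 17), (32, 17), (33, 37), (34, 19), (9, 25)}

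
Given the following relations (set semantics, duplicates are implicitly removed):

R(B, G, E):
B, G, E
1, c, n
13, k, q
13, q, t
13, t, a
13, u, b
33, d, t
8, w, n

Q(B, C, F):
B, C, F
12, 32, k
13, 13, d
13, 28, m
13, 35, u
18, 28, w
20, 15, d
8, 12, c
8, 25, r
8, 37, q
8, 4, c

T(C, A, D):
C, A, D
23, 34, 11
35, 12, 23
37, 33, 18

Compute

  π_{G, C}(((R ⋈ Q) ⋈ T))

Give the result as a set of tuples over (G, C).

{(k, 35), (q, 35), (t, 35), (u, 35), (w, 37)}

Joining R and Q on B yields {(13, k, q, 13, d), (13, k, q, 28, m), (13, k, q, 35, u), (13, q, t, 13, d), (13, q, t, 28, m), (13, q, t, 35, u), (13, t, a, 13, d), (13, t, a, 28, m), (13, t, a, 35, u), (13, u, b, 13, d), (13, u, b, 28, m), (13, u, b, 35, u), (8, w, n, 12, c), (8, w, n, 25, r), (8, w, n, 37, q), (8, w, n, 4, c)}.
Joining (R ⋈ Q) and T on C yields {(13, k, q, 35, u, 12, 23), (13, q, t, 35, u, 12, 23), (13, t, a, 35, u, 12, 23), (13, u, b, 35, u, 12, 23), (8, w, n, 37, q, 33, 18)}.
π_{G, C} gives {(k, 35), (q, 35), (t, 35), (u, 35), (w, 37)}.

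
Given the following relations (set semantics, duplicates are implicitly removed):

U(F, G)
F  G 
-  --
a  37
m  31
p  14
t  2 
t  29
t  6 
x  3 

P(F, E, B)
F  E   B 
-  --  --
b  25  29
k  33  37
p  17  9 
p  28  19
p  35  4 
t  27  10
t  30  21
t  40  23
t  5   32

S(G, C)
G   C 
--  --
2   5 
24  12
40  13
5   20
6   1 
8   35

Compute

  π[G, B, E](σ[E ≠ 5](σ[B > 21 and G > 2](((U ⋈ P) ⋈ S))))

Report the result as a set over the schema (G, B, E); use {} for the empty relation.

{(6, 23, 40)}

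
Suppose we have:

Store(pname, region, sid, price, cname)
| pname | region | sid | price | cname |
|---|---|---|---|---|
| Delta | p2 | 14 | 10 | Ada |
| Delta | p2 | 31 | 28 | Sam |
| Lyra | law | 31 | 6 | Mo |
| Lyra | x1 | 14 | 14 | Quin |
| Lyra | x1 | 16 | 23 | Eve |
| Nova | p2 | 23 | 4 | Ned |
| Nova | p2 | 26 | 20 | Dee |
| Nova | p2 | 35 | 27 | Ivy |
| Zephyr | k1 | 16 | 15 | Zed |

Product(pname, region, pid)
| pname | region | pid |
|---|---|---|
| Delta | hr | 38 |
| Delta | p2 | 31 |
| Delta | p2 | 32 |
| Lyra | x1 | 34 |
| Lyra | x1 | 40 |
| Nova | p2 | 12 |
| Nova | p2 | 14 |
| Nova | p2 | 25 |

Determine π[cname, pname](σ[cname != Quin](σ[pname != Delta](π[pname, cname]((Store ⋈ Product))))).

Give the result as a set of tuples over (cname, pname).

{(Dee, Nova), (Eve, Lyra), (Ivy, Nova), (Ned, Nova)}

Joining Store and Product on pname, region yields {(Delta, p2, 14, 10, Ada, 31), (Delta, p2, 14, 10, Ada, 32), (Delta, p2, 31, 28, Sam, 31), (Delta, p2, 31, 28, Sam, 32), (Lyra, x1, 14, 14, Quin, 34), (Lyra, x1, 14, 14, Quin, 40), (Lyra, x1, 16, 23, Eve, 34), (Lyra, x1, 16, 23, Eve, 40), (Nova, p2, 23, 4, Ned, 12), (Nova, p2, 23, 4, Ned, 14), (Nova, p2, 23, 4, Ned, 25), (Nova, p2, 26, 20, Dee, 12), (Nova, p2, 26, 20, Dee, 14), (Nova, p2, 26, 20, Dee, 25), (Nova, p2, 35, 27, Ivy, 12), (Nova, p2, 35, 27, Ivy, 14), (Nova, p2, 35, 27, Ivy, 25)}.
π[pname, cname]: project onto (pname, cname) (10 duplicate(s) eliminated) → {(Delta, Ada), (Delta, Sam), (Lyra, Eve), (Lyra, Quin), (Nova, Dee), (Nova, Ivy), (Nova, Ned)}
Filtering on pname != Delta leaves {(Lyra, Eve), (Lyra, Quin), (Nova, Dee), (Nova, Ivy), (Nova, Ned)}.
Filtering on cname != Quin leaves {(Lyra, Eve), (Nova, Dee), (Nova, Ivy), (Nova, Ned)}.
π[cname, pname]: project onto (cname, pname) → {(Dee, Nova), (Eve, Lyra), (Ivy, Nova), (Ned, Nova)}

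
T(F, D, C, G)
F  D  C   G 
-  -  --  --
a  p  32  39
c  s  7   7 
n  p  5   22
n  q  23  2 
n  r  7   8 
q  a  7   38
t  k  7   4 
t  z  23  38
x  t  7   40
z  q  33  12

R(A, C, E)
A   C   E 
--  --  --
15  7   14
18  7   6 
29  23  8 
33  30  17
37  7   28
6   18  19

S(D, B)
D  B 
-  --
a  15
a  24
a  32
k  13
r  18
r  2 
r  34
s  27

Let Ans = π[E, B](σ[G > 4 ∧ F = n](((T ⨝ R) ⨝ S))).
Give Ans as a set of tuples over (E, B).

{(14, 18), (14, 2), (14, 34), (28, 18), (28, 2), (28, 34), (6, 18), (6, 2), (6, 34)}

T ⋈ R (natural join on C): {(c, s, 7, 7, 15, 14), (c, s, 7, 7, 18, 6), (c, s, 7, 7, 37, 28), (n, q, 23, 2, 29, 8), (n, r, 7, 8, 15, 14), (n, r, 7, 8, 18, 6), (n, r, 7, 8, 37, 28), (q, a, 7, 38, 15, 14), (q, a, 7, 38, 18, 6), (q, a, 7, 38, 37, 28), (t, k, 7, 4, 15, 14), (t, k, 7, 4, 18, 6), (t, k, 7, 4, 37, 28), (t, z, 23, 38, 29, 8), (x, t, 7, 40, 15, 14), (x, t, 7, 40, 18, 6), (x, t, 7, 40, 37, 28)}
(T ⨝ R) ⋈ S (natural join on D): {(c, s, 7, 7, 15, 14, 27), (c, s, 7, 7, 18, 6, 27), (c, s, 7, 7, 37, 28, 27), (n, r, 7, 8, 15, 14, 18), (n, r, 7, 8, 15, 14, 2), (n, r, 7, 8, 15, 14, 34), (n, r, 7, 8, 18, 6, 18), (n, r, 7, 8, 18, 6, 2), (n, r, 7, 8, 18, 6, 34), (n, r, 7, 8, 37, 28, 18), (n, r, 7, 8, 37, 28, 2), (n, r, 7, 8, 37, 28, 34), (q, a, 7, 38, 15, 14, 15), (q, a, 7, 38, 15, 14, 24), (q, a, 7, 38, 15, 14, 32), (q, a, 7, 38, 18, 6, 15), (q, a, 7, 38, 18, 6, 24), (q, a, 7, 38, 18, 6, 32), (q, a, 7, 38, 37, 28, 15), (q, a, 7, 38, 37, 28, 24), (q, a, 7, 38, 37, 28, 32), (t, k, 7, 4, 15, 14, 13), (t, k, 7, 4, 18, 6, 13), (t, k, 7, 4, 37, 28, 13)}
Apply σ_{G > 4 ∧ F = n}; surviving tuples: {(n, r, 7, 8, 15, 14, 18), (n, r, 7, 8, 15, 14, 2), (n, r, 7, 8, 15, 14, 34), (n, r, 7, 8, 18, 6, 18), (n, r, 7, 8, 18, 6, 2), (n, r, 7, 8, 18, 6, 34), (n, r, 7, 8, 37, 28, 18), (n, r, 7, 8, 37, 28, 2), (n, r, 7, 8, 37, 28, 34)}
Projecting to E, B: {(14, 18), (14, 2), (14, 34), (28, 18), (28, 2), (28, 34), (6, 18), (6, 2), (6, 34)}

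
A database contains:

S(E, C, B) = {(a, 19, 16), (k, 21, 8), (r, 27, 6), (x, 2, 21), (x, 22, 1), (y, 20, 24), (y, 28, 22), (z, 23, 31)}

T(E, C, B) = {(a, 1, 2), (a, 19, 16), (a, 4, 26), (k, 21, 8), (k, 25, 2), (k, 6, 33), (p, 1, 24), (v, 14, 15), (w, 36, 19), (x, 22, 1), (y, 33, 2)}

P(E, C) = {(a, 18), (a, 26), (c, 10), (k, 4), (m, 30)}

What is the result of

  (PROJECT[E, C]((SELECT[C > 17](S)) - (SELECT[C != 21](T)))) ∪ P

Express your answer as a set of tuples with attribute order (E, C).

{(a, 18), (a, 26), (c, 10), (k, 21), (k, 4), (m, 30), (r, 27), (y, 20), (y, 28), (z, 23)}

Apply σ_{C > 17}; surviving tuples: {(a, 19, 16), (k, 21, 8), (r, 27, 6), (x, 22, 1), (y, 20, 24), (y, 28, 22), (z, 23, 31)}
Apply σ_{C != 21}; surviving tuples: {(a, 1, 2), (a, 19, 16), (a, 4, 26), (k, 25, 2), (k, 6, 33), (p, 1, 24), (v, 14, 15), (w, 36, 19), (x, 22, 1), (y, 33, 2)}
Difference: {(a, 19, 16), (k, 21, 8), (r, 27, 6), (x, 22, 1), (y, 20, 24), (y, 28, 22), (z, 23, 31)} with {(a, 1, 2), (a, 19, 16), (a, 4, 26), (k, 25, 2), (k, 6, 33), (p, 1, 24), (v, 14, 15), (w, 36, 19), (x, 22, 1), (y, 33, 2)} → {(k, 21, 8), (r, 27, 6), (y, 20, 24), (y, 28, 22), (z, 23, 31)}
π_{E, C} gives {(k, 21), (r, 27), (y, 20), (y, 28), (z, 23)}.
Union: {(k, 21), (r, 27), (y, 20), (y, 28), (z, 23)} with {(a, 18), (a, 26), (c, 10), (k, 4), (m, 30)} → {(a, 18), (a, 26), (c, 10), (k, 21), (k, 4), (m, 30), (r, 27), (y, 20), (y, 28), (z, 23)}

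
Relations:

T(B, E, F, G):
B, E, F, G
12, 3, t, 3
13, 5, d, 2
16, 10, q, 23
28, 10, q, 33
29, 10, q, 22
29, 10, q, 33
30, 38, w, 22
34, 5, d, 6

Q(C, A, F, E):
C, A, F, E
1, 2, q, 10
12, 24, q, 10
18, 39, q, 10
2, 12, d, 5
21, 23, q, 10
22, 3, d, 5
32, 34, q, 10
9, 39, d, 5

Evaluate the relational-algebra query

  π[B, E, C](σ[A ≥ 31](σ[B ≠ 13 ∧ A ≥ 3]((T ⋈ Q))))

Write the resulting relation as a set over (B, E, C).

{(16, 10, 18), (16, 10, 32), (28, 10, 18), (28, 10, 32), (29, 10, 18), (29, 10, 32), (34, 5, 9)}

T ⋈ Q (natural join on E, F): {(13, 5, d, 2, 2, 12), (13, 5, d, 2, 22, 3), (13, 5, d, 2, 9, 39), (16, 10, q, 23, 1, 2), (16, 10, q, 23, 12, 24), (16, 10, q, 23, 18, 39), (16, 10, q, 23, 21, 23), (16, 10, q, 23, 32, 34), (28, 10, q, 33, 1, 2), (28, 10, q, 33, 12, 24), (28, 10, q, 33, 18, 39), (28, 10, q, 33, 21, 23), (28, 10, q, 33, 32, 34), (29, 10, q, 22, 1, 2), (29, 10, q, 22, 12, 24), (29, 10, q, 22, 18, 39), (29, 10, q, 22, 21, 23), (29, 10, q, 22, 32, 34), (29, 10, q, 33, 1, 2), (29, 10, q, 33, 12, 24), (29, 10, q, 33, 18, 39), (29, 10, q, 33, 21, 23), (29, 10, q, 33, 32, 34), (34, 5, d, 6, 2, 12), (34, 5, d, 6, 22, 3), (34, 5, d, 6, 9, 39)}
Apply σ_{B ≠ 13 ∧ A ≥ 3}; surviving tuples: {(16, 10, q, 23, 12, 24), (16, 10, q, 23, 18, 39), (16, 10, q, 23, 21, 23), (16, 10, q, 23, 32, 34), (28, 10, q, 33, 12, 24), (28, 10, q, 33, 18, 39), (28, 10, q, 33, 21, 23), (28, 10, q, 33, 32, 34), (29, 10, q, 22, 12, 24), (29, 10, q, 22, 18, 39), (29, 10, q, 22, 21, 23), (29, 10, q, 22, 32, 34), (29, 10, q, 33, 12, 24), (29, 10, q, 33, 18, 39), (29, 10, q, 33, 21, 23), (29, 10, q, 33, 32, 34), (34, 5, d, 6, 2, 12), (34, 5, d, 6, 22, 3), (34, 5, d, 6, 9, 39)}
Apply σ_{A ≥ 31}; surviving tuples: {(16, 10, q, 23, 18, 39), (16, 10, q, 23, 32, 34), (28, 10, q, 33, 18, 39), (28, 10, q, 33, 32, 34), (29, 10, q, 22, 18, 39), (29, 10, q, 22, 32, 34), (29, 10, q, 33, 18, 39), (29, 10, q, 33, 32, 34), (34, 5, d, 6, 9, 39)}
π_{B, E, C} gives {(16, 10, 18), (16, 10, 32), (28, 10, 18), (28, 10, 32), (29, 10, 18), (29, 10, 32), (34, 5, 9)} (2 duplicate(s) eliminated).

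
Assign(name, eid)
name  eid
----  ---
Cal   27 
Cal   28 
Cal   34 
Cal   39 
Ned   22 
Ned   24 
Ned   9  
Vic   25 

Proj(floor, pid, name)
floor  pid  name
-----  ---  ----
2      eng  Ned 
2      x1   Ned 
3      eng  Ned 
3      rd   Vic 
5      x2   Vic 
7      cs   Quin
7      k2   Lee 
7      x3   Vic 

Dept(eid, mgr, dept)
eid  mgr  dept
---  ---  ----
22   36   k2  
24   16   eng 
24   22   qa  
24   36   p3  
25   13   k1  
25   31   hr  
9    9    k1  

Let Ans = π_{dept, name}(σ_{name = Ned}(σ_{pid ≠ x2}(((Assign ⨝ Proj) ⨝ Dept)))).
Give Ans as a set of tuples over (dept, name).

{(eng, Ned), (k1, Ned), (k2, Ned), (p3, Ned), (qa, Ned)}

Natural join on name: {(Ned, 22, 2, eng), (Ned, 22, 2, x1), (Ned, 22, 3, eng), (Ned, 24, 2, eng), (Ned, 24, 2, x1), (Ned, 24, 3, eng), (Ned, 9, 2, eng), (Ned, 9, 2, x1), (Ned, 9, 3, eng), (Vic, 25, 3, rd), (Vic, 25, 5, x2), (Vic, 25, 7, x3)}
Natural join on eid: {(Ned, 22, 2, eng, 36, k2), (Ned, 22, 2, x1, 36, k2), (Ned, 22, 3, eng, 36, k2), (Ned, 24, 2, eng, 16, eng), (Ned, 24, 2, eng, 22, qa), (Ned, 24, 2, eng, 36, p3), (Ned, 24, 2, x1, 16, eng), (Ned, 24, 2, x1, 22, qa), (Ned, 24, 2, x1, 36, p3), (Ned, 24, 3, eng, 16, eng), (Ned, 24, 3, eng, 22, qa), (Ned, 24, 3, eng, 36, p3), (Ned, 9, 2, eng, 9, k1), (Ned, 9, 2, x1, 9, k1), (Ned, 9, 3, eng, 9, k1), (Vic, 25, 3, rd, 13, k1), (Vic, 25, 3, rd, 31, hr), (Vic, 25, 5, x2, 13, k1), (Vic, 25, 5, x2, 31, hr), (Vic, 25, 7, x3, 13, k1), (Vic, 25, 7, x3, 31, hr)}
Filtering on pid ≠ x2 leaves {(Ned, 22, 2, eng, 36, k2), (Ned, 22, 2, x1, 36, k2), (Ned, 22, 3, eng, 36, k2), (Ned, 24, 2, eng, 16, eng), (Ned, 24, 2, eng, 22, qa), (Ned, 24, 2, eng, 36, p3), (Ned, 24, 2, x1, 16, eng), (Ned, 24, 2, x1, 22, qa), (Ned, 24, 2, x1, 36, p3), (Ned, 24, 3, eng, 16, eng), (Ned, 24, 3, eng, 22, qa), (Ned, 24, 3, eng, 36, p3), (Ned, 9, 2, eng, 9, k1), (Ned, 9, 2, x1, 9, k1), (Ned, 9, 3, eng, 9, k1), (Vic, 25, 3, rd, 13, k1), (Vic, 25, 3, rd, 31, hr), (Vic, 25, 7, x3, 13, k1), (Vic, 25, 7, x3, 31, hr)}.
Filtering on name = Ned leaves {(Ned, 22, 2, eng, 36, k2), (Ned, 22, 2, x1, 36, k2), (Ned, 22, 3, eng, 36, k2), (Ned, 24, 2, eng, 16, eng), (Ned, 24, 2, eng, 22, qa), (Ned, 24, 2, eng, 36, p3), (Ned, 24, 2, x1, 16, eng), (Ned, 24, 2, x1, 22, qa), (Ned, 24, 2, x1, 36, p3), (Ned, 24, 3, eng, 16, eng), (Ned, 24, 3, eng, 22, qa), (Ned, 24, 3, eng, 36, p3), (Ned, 9, 2, eng, 9, k1), (Ned, 9, 2, x1, 9, k1), (Ned, 9, 3, eng, 9, k1)}.
Projecting to dept, name (10 duplicate(s) eliminated): {(eng, Ned), (k1, Ned), (k2, Ned), (p3, Ned), (qa, Ned)}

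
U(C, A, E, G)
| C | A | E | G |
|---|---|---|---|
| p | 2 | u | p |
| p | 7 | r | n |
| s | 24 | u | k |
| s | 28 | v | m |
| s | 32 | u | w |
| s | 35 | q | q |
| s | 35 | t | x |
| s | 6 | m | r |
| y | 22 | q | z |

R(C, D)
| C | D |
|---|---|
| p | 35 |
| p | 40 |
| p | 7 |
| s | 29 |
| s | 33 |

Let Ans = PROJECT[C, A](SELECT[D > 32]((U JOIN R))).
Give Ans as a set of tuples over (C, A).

Joining U and R on C yields {(p, 2, u, p, 35), (p, 2, u, p, 40), (p, 2, u, p, 7), (p, 7, r, n, 35), (p, 7, r, n, 40), (p, 7, r, n, 7), (s, 24, u, k, 29), (s, 24, u, k, 33), (s, 28, v, m, 29), (s, 28, v, m, 33), (s, 32, u, w, 29), (s, 32, u, w, 33), (s, 35, q, q, 29), (s, 35, q, q, 33), (s, 35, t, x, 29), (s, 35, t, x, 33), (s, 6, m, r, 29), (s, 6, m, r, 33)}.
Filtering on D > 32 leaves {(p, 2, u, p, 35), (p, 2, u, p, 40), (p, 7, r, n, 35), (p, 7, r, n, 40), (s, 24, u, k, 33), (s, 28, v, m, 33), (s, 32, u, w, 33), (s, 35, q, q, 33), (s, 35, t, x, 33), (s, 6, m, r, 33)}.
Keep only column(s) C, A (3 duplicate(s) eliminated): {(p, 2), (p, 7), (s, 24), (s, 28), (s, 32), (s, 35), (s, 6)}

{(p, 2), (p, 7), (s, 24), (s, 28), (s, 32), (s, 35), (s, 6)}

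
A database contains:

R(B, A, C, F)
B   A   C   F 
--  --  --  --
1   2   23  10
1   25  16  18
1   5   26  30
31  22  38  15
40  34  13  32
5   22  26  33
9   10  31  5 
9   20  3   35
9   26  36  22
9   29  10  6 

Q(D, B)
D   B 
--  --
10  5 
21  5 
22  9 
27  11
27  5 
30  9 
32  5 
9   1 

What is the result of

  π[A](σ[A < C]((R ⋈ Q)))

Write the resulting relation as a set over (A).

{10, 2, 22, 26, 5}

Natural join on B: {(1, 2, 23, 10, 9), (1, 25, 16, 18, 9), (1, 5, 26, 30, 9), (5, 22, 26, 33, 10), (5, 22, 26, 33, 21), (5, 22, 26, 33, 27), (5, 22, 26, 33, 32), (9, 10, 31, 5, 22), (9, 10, 31, 5, 30), (9, 20, 3, 35, 22), (9, 20, 3, 35, 30), (9, 26, 36, 22, 22), (9, 26, 36, 22, 30), (9, 29, 10, 6, 22), (9, 29, 10, 6, 30)}
σ[A < C]: keep tuples satisfying A < C → {(1, 2, 23, 10, 9), (1, 5, 26, 30, 9), (5, 22, 26, 33, 10), (5, 22, 26, 33, 21), (5, 22, 26, 33, 27), (5, 22, 26, 33, 32), (9, 10, 31, 5, 22), (9, 10, 31, 5, 30), (9, 26, 36, 22, 22), (9, 26, 36, 22, 30)}
π_{A} gives {10, 2, 22, 26, 5} (5 duplicate(s) eliminated).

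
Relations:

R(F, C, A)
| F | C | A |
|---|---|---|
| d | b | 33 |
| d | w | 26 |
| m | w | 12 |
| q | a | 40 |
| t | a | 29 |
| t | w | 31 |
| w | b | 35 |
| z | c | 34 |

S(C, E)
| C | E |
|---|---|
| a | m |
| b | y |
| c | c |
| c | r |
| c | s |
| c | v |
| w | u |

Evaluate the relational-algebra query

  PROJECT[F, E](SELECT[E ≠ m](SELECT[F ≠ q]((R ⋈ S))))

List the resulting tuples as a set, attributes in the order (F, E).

Joining R and S on C yields {(d, b, 33, y), (d, w, 26, u), (m, w, 12, u), (q, a, 40, m), (t, a, 29, m), (t, w, 31, u), (w, b, 35, y), (z, c, 34, c), (z, c, 34, r), (z, c, 34, s), (z, c, 34, v)}.
Filtering on F ≠ q leaves {(d, b, 33, y), (d, w, 26, u), (m, w, 12, u), (t, a, 29, m), (t, w, 31, u), (w, b, 35, y), (z, c, 34, c), (z, c, 34, r), (z, c, 34, s), (z, c, 34, v)}.
Filtering on E ≠ m leaves {(d, b, 33, y), (d, w, 26, u), (m, w, 12, u), (t, w, 31, u), (w, b, 35, y), (z, c, 34, c), (z, c, 34, r), (z, c, 34, s), (z, c, 34, v)}.
π_{F, E} gives {(d, u), (d, y), (m, u), (t, u), (w, y), (z, c), (z, r), (z, s), (z, v)}.

{(d, u), (d, y), (m, u), (t, u), (w, y), (z, c), (z, r), (z, s), (z, v)}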